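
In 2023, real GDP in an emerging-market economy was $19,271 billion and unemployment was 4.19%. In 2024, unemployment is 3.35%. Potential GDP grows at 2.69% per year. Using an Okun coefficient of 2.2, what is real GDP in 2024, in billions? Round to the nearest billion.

$20,146 billion

Δu = 3.35 - 4.19 = -0.84 points.
Okun's law (growth form): g_Y = g_Y* - β × Δu = 2.69 - 2.2 × (-0.84) = 2.69 + 1.848 = 4.538%.
Real GDP in the next year = 19271 × (1 + 4.538/100) = 19271 × 1.04538 ≈ 20146 billion.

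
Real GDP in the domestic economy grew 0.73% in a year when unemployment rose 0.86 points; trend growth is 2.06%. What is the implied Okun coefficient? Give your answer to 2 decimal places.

β ≈ 1.55

Growth form: g_Y = g_Y* - β × Δu, so β = (g_Y* - g_Y)/Δu.
β = (2.06 - 0.73)/0.86 = 1.33/0.86 = 1.55.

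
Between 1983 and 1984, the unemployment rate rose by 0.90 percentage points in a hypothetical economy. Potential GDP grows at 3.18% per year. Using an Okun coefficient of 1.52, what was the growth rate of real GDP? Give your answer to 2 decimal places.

Growth-rate Okun's law: g_Y = g_Y* - β × Δu.
g_Y = 3.18 - 1.52 × (0.90) = 3.18 - 1.368 = 1.812%, i.e. 1.81% to 2 d.p.

1.81%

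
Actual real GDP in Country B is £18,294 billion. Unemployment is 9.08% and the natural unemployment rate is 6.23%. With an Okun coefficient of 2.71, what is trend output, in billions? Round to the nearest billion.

Unemployment gap = 9.08 - 6.23 = 2.85 points, so output gap = -2.71 × 2.85 = -7.7235%.
Since Y = Y* × (1 + gap/100), Y* = 18294/0.922765 ≈ 19825 billion.

£19,825 billion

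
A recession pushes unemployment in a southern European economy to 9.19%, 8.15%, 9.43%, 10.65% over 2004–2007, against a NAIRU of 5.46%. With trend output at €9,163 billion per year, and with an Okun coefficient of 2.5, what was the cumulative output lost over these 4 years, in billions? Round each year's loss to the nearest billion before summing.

Year 2004: gap = -2.5 × (9.19 - 5.46) = -9.325%, loss ≈ 9163 × 9.325/100 ≈ 854.
Year 2005: gap = -2.5 × (8.15 - 5.46) = -6.725%, loss ≈ 9163 × 6.725/100 ≈ 616.
Year 2006: gap = -2.5 × (9.43 - 5.46) = -9.925%, loss ≈ 9163 × 9.925/100 ≈ 909.
Year 2007: gap = -2.5 × (10.65 - 5.46) = -12.975%, loss ≈ 9163 × 12.975/100 ≈ 1189.
Total lost output = 854 + 616 + 909 + 1189 = 3568 billion.

€3,568 billion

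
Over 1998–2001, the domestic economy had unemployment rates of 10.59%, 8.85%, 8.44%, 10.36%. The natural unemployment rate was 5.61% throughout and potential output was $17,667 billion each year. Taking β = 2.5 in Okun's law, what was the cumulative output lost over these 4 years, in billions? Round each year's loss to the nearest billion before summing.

$6,979 billion

Year 1998: gap = -2.5 × (10.59 - 5.61) = -12.45%, loss ≈ 17667 × 12.45/100 ≈ 2200.
Year 1999: gap = -2.5 × (8.85 - 5.61) = -8.1%, loss ≈ 17667 × 8.1/100 ≈ 1431.
Year 2000: gap = -2.5 × (8.44 - 5.61) = -7.075%, loss ≈ 17667 × 7.075/100 ≈ 1250.
Year 2001: gap = -2.5 × (10.36 - 5.61) = -11.875%, loss ≈ 17667 × 11.875/100 ≈ 2098.
Total lost output = 2200 + 1431 + 1250 + 2098 = 6979 billion.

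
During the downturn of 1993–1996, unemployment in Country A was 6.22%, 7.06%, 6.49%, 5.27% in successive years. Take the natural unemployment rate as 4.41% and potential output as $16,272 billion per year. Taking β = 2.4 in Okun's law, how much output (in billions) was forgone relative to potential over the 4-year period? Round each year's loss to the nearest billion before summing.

Year 1993: gap = -2.4 × (6.22 - 4.41) = -4.344%, loss ≈ 16272 × 4.344/100 ≈ 707.
Year 1994: gap = -2.4 × (7.06 - 4.41) = -6.36%, loss ≈ 16272 × 6.36/100 ≈ 1035.
Year 1995: gap = -2.4 × (6.49 - 4.41) = -4.992%, loss ≈ 16272 × 4.992/100 ≈ 812.
Year 1996: gap = -2.4 × (5.27 - 4.41) = -2.064%, loss ≈ 16272 × 2.064/100 ≈ 336.
Total lost output = 707 + 1035 + 812 + 336 = 2890 billion.

$2,890 billion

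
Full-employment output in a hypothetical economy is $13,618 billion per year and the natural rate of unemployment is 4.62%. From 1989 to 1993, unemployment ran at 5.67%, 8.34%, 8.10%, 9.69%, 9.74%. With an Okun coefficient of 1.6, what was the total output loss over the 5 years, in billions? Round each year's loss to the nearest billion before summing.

Year 1989: gap = -1.6 × (5.67 - 4.62) = -1.68%, loss ≈ 13618 × 1.68/100 ≈ 229.
Year 1990: gap = -1.6 × (8.34 - 4.62) = -5.952%, loss ≈ 13618 × 5.952/100 ≈ 811.
Year 1991: gap = -1.6 × (8.1 - 4.62) = -5.568%, loss ≈ 13618 × 5.568/100 ≈ 758.
Year 1992: gap = -1.6 × (9.69 - 4.62) = -8.112%, loss ≈ 13618 × 8.112/100 ≈ 1105.
Year 1993: gap = -1.6 × (9.74 - 4.62) = -8.192%, loss ≈ 13618 × 8.192/100 ≈ 1116.
Total lost output = 229 + 811 + 758 + 1105 + 1116 = 4019 billion.

$4,019 billion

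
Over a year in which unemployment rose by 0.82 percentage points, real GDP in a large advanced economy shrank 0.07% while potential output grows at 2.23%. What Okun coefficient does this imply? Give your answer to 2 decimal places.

Growth form: g_Y = g_Y* - β × Δu, so β = (g_Y* - g_Y)/Δu.
β = (2.23 + 0.07)/0.82 = 2.3/0.82 = 2.80.

β ≈ 2.80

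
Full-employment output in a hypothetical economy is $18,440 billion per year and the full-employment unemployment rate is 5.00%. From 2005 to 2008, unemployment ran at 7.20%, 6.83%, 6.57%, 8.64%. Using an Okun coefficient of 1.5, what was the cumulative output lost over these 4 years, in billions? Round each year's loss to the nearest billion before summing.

$2,556 billion

Year 2005: gap = -1.5 × (7.2 - 5) = -3.3%, loss ≈ 18440 × 3.3/100 ≈ 609.
Year 2006: gap = -1.5 × (6.83 - 5) = -2.745%, loss ≈ 18440 × 2.745/100 ≈ 506.
Year 2007: gap = -1.5 × (6.57 - 5) = -2.355%, loss ≈ 18440 × 2.355/100 ≈ 434.
Year 2008: gap = -1.5 × (8.64 - 5) = -5.46%, loss ≈ 18440 × 5.46/100 ≈ 1007.
Total lost output = 609 + 506 + 434 + 1007 = 2556 billion.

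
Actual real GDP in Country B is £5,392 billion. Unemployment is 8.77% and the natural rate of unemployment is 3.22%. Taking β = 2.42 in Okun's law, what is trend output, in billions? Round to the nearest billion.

Unemployment gap = 8.77 - 3.22 = 5.55 points, so output gap = -2.42 × 5.55 = -13.431%.
Since Y = Y* × (1 + gap/100), Y* = 5392/0.86569 ≈ 6229 billion.

£6,229 billion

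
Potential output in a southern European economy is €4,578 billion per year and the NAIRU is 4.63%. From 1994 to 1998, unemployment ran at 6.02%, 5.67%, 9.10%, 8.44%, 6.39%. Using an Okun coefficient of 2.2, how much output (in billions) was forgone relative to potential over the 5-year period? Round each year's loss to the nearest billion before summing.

€1,256 billion

Year 1994: gap = -2.2 × (6.02 - 4.63) = -3.058%, loss ≈ 4578 × 3.058/100 ≈ 140.
Year 1995: gap = -2.2 × (5.67 - 4.63) = -2.288%, loss ≈ 4578 × 2.288/100 ≈ 105.
Year 1996: gap = -2.2 × (9.1 - 4.63) = -9.834%, loss ≈ 4578 × 9.834/100 ≈ 450.
Year 1997: gap = -2.2 × (8.44 - 4.63) = -8.382%, loss ≈ 4578 × 8.382/100 ≈ 384.
Year 1998: gap = -2.2 × (6.39 - 4.63) = -3.872%, loss ≈ 4578 × 3.872/100 ≈ 177.
Total lost output = 140 + 105 + 450 + 384 + 177 = 1256 billion.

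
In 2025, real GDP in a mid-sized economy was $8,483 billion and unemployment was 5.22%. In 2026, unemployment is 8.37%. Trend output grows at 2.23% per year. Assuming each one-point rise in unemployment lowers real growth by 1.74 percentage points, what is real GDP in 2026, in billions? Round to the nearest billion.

Δu = 8.37 - 5.22 = 3.15 points.
Okun's law (growth form): g_Y = g_Y* - β × Δu = 2.23 - 1.74 × (3.15) = 2.23 - 5.481 = -3.251%.
Real GDP in the next year = 8483 × (1 - 3.251/100) = 8483 × 0.96749 ≈ 8207 billion.

$8,207 billion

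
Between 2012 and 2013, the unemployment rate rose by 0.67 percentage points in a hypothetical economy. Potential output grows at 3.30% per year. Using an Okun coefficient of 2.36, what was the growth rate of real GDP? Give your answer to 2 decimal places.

Growth-rate Okun's law: g_Y = g_Y* - β × Δu.
g_Y = 3.30 - 2.36 × (0.67) = 3.3 - 1.5812 = 1.7188%, i.e. 1.72% to 2 d.p.

1.72%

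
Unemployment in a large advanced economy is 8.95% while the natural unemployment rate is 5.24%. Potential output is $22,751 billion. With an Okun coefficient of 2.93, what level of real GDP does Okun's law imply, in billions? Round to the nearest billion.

Unemployment gap = 8.95 - 5.24 = 3.71 points, so the output gap is -2.93 × 3.71 = -10.8703%.
Actual GDP = 22751 × (1 - 10.8703/100) = 22751 × 0.891297 ≈ 20278 billion.

$20,278 billion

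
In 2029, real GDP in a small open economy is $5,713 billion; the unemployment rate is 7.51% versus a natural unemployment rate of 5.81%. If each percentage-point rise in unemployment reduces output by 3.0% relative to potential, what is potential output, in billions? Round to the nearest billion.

Unemployment gap = 7.51 - 5.81 = 1.7 points, so output gap = -3 × 1.7 = -5.1%.
Since Y = Y* × (1 + gap/100), Y* = 5713/0.949 ≈ 6020 billion.

$6,020 billion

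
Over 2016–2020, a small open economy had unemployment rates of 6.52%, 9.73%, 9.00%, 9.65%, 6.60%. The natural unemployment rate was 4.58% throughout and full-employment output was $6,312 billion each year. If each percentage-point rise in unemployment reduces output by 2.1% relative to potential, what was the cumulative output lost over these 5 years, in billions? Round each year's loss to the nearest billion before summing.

Year 2016: gap = -2.1 × (6.52 - 4.58) = -4.074%, loss ≈ 6312 × 4.074/100 ≈ 257.
Year 2017: gap = -2.1 × (9.73 - 4.58) = -10.815%, loss ≈ 6312 × 10.815/100 ≈ 683.
Year 2018: gap = -2.1 × (9 - 4.58) = -9.282%, loss ≈ 6312 × 9.282/100 ≈ 586.
Year 2019: gap = -2.1 × (9.65 - 4.58) = -10.647%, loss ≈ 6312 × 10.647/100 ≈ 672.
Year 2020: gap = -2.1 × (6.6 - 4.58) = -4.242%, loss ≈ 6312 × 4.242/100 ≈ 268.
Total lost output = 257 + 683 + 586 + 672 + 268 = 2466 billion.

$2,466 billion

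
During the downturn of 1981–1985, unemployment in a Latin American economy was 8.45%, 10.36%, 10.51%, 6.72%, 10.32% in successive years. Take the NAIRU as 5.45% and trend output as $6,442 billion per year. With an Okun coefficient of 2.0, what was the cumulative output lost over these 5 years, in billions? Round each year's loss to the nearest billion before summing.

$2,463 billion

Year 1981: gap = -2.0 × (8.45 - 5.45) = -6%, loss ≈ 6442 × 6/100 ≈ 387.
Year 1982: gap = -2.0 × (10.36 - 5.45) = -9.82%, loss ≈ 6442 × 9.82/100 ≈ 633.
Year 1983: gap = -2.0 × (10.51 - 5.45) = -10.12%, loss ≈ 6442 × 10.12/100 ≈ 652.
Year 1984: gap = -2.0 × (6.72 - 5.45) = -2.54%, loss ≈ 6442 × 2.54/100 ≈ 164.
Year 1985: gap = -2.0 × (10.32 - 5.45) = -9.74%, loss ≈ 6442 × 9.74/100 ≈ 627.
Total lost output = 387 + 633 + 652 + 164 + 627 = 2463 billion.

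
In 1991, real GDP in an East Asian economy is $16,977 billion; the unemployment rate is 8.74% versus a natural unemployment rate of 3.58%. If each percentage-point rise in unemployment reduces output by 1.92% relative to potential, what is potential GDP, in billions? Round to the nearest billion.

Unemployment gap = 8.74 - 3.58 = 5.16 points, so output gap = -1.92 × 5.16 = -9.9072%.
Since Y = Y* × (1 + gap/100), Y* = 16977/0.900928 ≈ 18844 billion.

$18,844 billion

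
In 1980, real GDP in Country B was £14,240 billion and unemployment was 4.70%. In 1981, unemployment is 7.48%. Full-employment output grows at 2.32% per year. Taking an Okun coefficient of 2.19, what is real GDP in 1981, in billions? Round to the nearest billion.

Δu = 7.48 - 4.7 = 2.78 points.
Okun's law (growth form): g_Y = g_Y* - β × Δu = 2.32 - 2.19 × (2.78) = 2.32 - 6.0882 = -3.7682%.
Real GDP in the next year = 14240 × (1 - 3.7682/100) = 14240 × 0.962318 ≈ 13703 billion.

£13,703 billion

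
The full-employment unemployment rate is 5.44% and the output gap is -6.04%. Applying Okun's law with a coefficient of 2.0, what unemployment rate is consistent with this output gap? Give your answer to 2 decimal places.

8.46%

From Okun's law, u - u* = -(output gap)/β = -(-6.04)/2.0 = 3.02 points.
So u = 5.44 + 3.02 = 8.46%.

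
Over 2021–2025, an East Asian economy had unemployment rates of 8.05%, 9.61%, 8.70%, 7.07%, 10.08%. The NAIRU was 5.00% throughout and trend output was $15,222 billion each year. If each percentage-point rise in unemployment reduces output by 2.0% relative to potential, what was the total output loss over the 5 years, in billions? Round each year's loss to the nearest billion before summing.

Year 2021: gap = -2.0 × (8.05 - 5) = -6.1%, loss ≈ 15222 × 6.1/100 ≈ 929.
Year 2022: gap = -2.0 × (9.61 - 5) = -9.22%, loss ≈ 15222 × 9.22/100 ≈ 1403.
Year 2023: gap = -2.0 × (8.7 - 5) = -7.4%, loss ≈ 15222 × 7.4/100 ≈ 1126.
Year 2024: gap = -2.0 × (7.07 - 5) = -4.14%, loss ≈ 15222 × 4.14/100 ≈ 630.
Year 2025: gap = -2.0 × (10.08 - 5) = -10.16%, loss ≈ 15222 × 10.16/100 ≈ 1547.
Total lost output = 929 + 1403 + 1126 + 630 + 1547 = 5635 billion.

$5,635 billion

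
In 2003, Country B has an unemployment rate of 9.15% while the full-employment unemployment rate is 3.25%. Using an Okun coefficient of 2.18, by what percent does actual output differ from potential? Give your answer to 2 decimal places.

-12.86%

The unemployment gap is 9.15 - 3.25 = 5.9 percentage points.
Okun's law gives an output gap of -2.18 × 5.9 = -12.862%, i.e. 12.86% below potential.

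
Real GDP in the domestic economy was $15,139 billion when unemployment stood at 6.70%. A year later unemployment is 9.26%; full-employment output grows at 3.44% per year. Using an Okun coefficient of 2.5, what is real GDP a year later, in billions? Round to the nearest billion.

Δu = 9.26 - 6.7 = 2.56 points.
Okun's law (growth form): g_Y = g_Y* - β × Δu = 3.44 - 2.5 × (2.56) = 3.44 - 6.4 = -2.96%.
Real GDP in the next year = 15139 × (1 - 2.96/100) = 15139 × 0.9704 ≈ 14691 billion.

$14,691 billion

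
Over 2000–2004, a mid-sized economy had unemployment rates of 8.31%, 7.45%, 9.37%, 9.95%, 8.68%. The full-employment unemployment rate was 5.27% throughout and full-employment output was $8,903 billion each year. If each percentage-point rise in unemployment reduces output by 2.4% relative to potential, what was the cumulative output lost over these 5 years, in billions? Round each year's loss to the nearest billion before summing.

Year 2000: gap = -2.4 × (8.31 - 5.27) = -7.296%, loss ≈ 8903 × 7.296/100 ≈ 650.
Year 2001: gap = -2.4 × (7.45 - 5.27) = -5.232%, loss ≈ 8903 × 5.232/100 ≈ 466.
Year 2002: gap = -2.4 × (9.37 - 5.27) = -9.84%, loss ≈ 8903 × 9.84/100 ≈ 876.
Year 2003: gap = -2.4 × (9.95 - 5.27) = -11.232%, loss ≈ 8903 × 11.232/100 ≈ 1000.
Year 2004: gap = -2.4 × (8.68 - 5.27) = -8.184%, loss ≈ 8903 × 8.184/100 ≈ 729.
Total lost output = 650 + 466 + 876 + 1000 + 729 = 3721 billion.

$3,721 billion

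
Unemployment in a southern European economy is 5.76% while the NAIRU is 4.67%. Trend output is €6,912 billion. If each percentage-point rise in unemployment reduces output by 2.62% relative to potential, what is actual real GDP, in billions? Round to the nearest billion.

Unemployment gap = 5.76 - 4.67 = 1.09 points, so the output gap is -2.62 × 1.09 = -2.8558%.
Actual GDP = 6912 × (1 - 2.8558/100) = 6912 × 0.971442 ≈ 6715 billion.

€6,715 billion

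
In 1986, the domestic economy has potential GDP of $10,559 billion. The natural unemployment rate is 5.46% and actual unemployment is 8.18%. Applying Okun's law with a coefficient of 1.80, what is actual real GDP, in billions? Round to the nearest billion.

$10,042 billion

Unemployment gap = 8.18 - 5.46 = 2.72 points, so the output gap is -1.8 × 2.72 = -4.896%.
Actual GDP = 10559 × (1 - 4.896/100) = 10559 × 0.95104 ≈ 10042 billion.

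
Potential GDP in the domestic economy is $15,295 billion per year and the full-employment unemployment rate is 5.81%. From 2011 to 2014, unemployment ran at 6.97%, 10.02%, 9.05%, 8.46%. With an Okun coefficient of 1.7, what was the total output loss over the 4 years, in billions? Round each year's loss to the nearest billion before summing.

Year 2011: gap = -1.7 × (6.97 - 5.81) = -1.972%, loss ≈ 15295 × 1.972/100 ≈ 302.
Year 2012: gap = -1.7 × (10.02 - 5.81) = -7.157%, loss ≈ 15295 × 7.157/100 ≈ 1095.
Year 2013: gap = -1.7 × (9.05 - 5.81) = -5.508%, loss ≈ 15295 × 5.508/100 ≈ 842.
Year 2014: gap = -1.7 × (8.46 - 5.81) = -4.505%, loss ≈ 15295 × 4.505/100 ≈ 689.
Total lost output = 302 + 1095 + 842 + 689 = 2928 billion.

$2,928 billion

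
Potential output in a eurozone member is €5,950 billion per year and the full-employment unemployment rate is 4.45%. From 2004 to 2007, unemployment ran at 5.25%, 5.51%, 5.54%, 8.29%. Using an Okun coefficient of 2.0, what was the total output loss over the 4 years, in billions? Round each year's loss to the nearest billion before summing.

Year 2004: gap = -2.0 × (5.25 - 4.45) = -1.6%, loss ≈ 5950 × 1.6/100 ≈ 95.
Year 2005: gap = -2.0 × (5.51 - 4.45) = -2.12%, loss ≈ 5950 × 2.12/100 ≈ 126.
Year 2006: gap = -2.0 × (5.54 - 4.45) = -2.18%, loss ≈ 5950 × 2.18/100 ≈ 130.
Year 2007: gap = -2.0 × (8.29 - 4.45) = -7.68%, loss ≈ 5950 × 7.68/100 ≈ 457.
Total lost output = 95 + 126 + 130 + 457 = 808 billion.

€808 billion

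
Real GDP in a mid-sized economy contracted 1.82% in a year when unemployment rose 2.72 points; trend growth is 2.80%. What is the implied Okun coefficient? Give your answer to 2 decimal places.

β ≈ 1.70

Growth form: g_Y = g_Y* - β × Δu, so β = (g_Y* - g_Y)/Δu.
β = (2.8 + 1.82)/2.72 = 4.62/2.72 = 1.70.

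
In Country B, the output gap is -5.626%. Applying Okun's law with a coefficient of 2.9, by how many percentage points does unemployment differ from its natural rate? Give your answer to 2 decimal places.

Okun's law: output gap = -β × (u - u*), so u - u* = -(output gap)/β.
u - u* = -(-5.626)/2.9 = 1.94 percentage points.

1.94 percentage points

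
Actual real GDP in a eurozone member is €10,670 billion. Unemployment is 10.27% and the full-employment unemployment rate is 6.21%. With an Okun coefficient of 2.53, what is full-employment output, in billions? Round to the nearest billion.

€11,891 billion

Unemployment gap = 10.27 - 6.21 = 4.06 points, so output gap = -2.53 × 4.06 = -10.2718%.
Since Y = Y* × (1 + gap/100), Y* = 10670/0.897282 ≈ 11891 billion.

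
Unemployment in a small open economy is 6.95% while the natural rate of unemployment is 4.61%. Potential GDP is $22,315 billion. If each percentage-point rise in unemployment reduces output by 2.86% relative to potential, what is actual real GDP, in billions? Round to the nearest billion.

$20,822 billion

Unemployment gap = 6.95 - 4.61 = 2.34 points, so the output gap is -2.86 × 2.34 = -6.6924%.
Actual GDP = 22315 × (1 - 6.6924/100) = 22315 × 0.933076 ≈ 20822 billion.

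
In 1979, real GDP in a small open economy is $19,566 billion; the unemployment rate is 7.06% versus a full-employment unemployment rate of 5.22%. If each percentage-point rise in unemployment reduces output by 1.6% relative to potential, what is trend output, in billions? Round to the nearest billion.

Unemployment gap = 7.06 - 5.22 = 1.84 points, so output gap = -1.6 × 1.84 = -2.944%.
Since Y = Y* × (1 + gap/100), Y* = 19566/0.97056 ≈ 20159 billion.

$20,159 billion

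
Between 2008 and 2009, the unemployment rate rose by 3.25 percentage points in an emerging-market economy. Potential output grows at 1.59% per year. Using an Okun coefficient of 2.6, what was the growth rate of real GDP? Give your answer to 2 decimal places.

Growth-rate Okun's law: g_Y = g_Y* - β × Δu.
g_Y = 1.59 - 2.6 × (3.25) = 1.59 - 8.45 = -6.86%, i.e. -6.86% to 2 d.p.

-6.86%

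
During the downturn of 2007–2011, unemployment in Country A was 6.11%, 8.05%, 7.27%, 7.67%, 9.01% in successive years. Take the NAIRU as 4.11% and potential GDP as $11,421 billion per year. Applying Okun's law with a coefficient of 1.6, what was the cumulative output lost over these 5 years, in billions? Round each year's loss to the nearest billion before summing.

Year 2007: gap = -1.6 × (6.11 - 4.11) = -3.2%, loss ≈ 11421 × 3.2/100 ≈ 365.
Year 2008: gap = -1.6 × (8.05 - 4.11) = -6.304%, loss ≈ 11421 × 6.304/100 ≈ 720.
Year 2009: gap = -1.6 × (7.27 - 4.11) = -5.056%, loss ≈ 11421 × 5.056/100 ≈ 577.
Year 2010: gap = -1.6 × (7.67 - 4.11) = -5.696%, loss ≈ 11421 × 5.696/100 ≈ 651.
Year 2011: gap = -1.6 × (9.01 - 4.11) = -7.84%, loss ≈ 11421 × 7.84/100 ≈ 895.
Total lost output = 365 + 720 + 577 + 651 + 895 = 3208 billion.

$3,208 billion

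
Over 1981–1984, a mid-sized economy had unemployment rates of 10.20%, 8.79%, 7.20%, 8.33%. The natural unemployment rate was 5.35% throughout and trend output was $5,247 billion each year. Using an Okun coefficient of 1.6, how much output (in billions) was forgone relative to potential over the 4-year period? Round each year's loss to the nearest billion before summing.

$1,101 billion

Year 1981: gap = -1.6 × (10.2 - 5.35) = -7.76%, loss ≈ 5247 × 7.76/100 ≈ 407.
Year 1982: gap = -1.6 × (8.79 - 5.35) = -5.504%, loss ≈ 5247 × 5.504/100 ≈ 289.
Year 1983: gap = -1.6 × (7.2 - 5.35) = -2.96%, loss ≈ 5247 × 2.96/100 ≈ 155.
Year 1984: gap = -1.6 × (8.33 - 5.35) = -4.768%, loss ≈ 5247 × 4.768/100 ≈ 250.
Total lost output = 407 + 289 + 155 + 250 = 1101 billion.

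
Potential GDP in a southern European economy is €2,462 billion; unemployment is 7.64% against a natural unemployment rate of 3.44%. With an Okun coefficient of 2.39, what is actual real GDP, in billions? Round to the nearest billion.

€2,215 billion

Unemployment gap = 7.64 - 3.44 = 4.2 points, so the output gap is -2.39 × 4.2 = -10.038%.
Actual GDP = 2462 × (1 - 10.038/100) = 2462 × 0.89962 ≈ 2215 billion.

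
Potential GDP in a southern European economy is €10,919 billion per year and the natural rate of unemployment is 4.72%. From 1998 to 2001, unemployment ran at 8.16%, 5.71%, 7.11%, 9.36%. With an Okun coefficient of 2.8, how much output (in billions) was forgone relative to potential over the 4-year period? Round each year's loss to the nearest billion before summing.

Year 1998: gap = -2.8 × (8.16 - 4.72) = -9.632%, loss ≈ 10919 × 9.632/100 ≈ 1052.
Year 1999: gap = -2.8 × (5.71 - 4.72) = -2.772%, loss ≈ 10919 × 2.772/100 ≈ 303.
Year 2000: gap = -2.8 × (7.11 - 4.72) = -6.692%, loss ≈ 10919 × 6.692/100 ≈ 731.
Year 2001: gap = -2.8 × (9.36 - 4.72) = -12.992%, loss ≈ 10919 × 12.992/100 ≈ 1419.
Total lost output = 1052 + 303 + 731 + 1419 = 3505 billion.

€3,505 billion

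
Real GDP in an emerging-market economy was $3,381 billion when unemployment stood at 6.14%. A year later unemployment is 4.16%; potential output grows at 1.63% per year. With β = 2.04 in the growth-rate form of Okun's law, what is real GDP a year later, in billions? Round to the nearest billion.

$3,573 billion

Δu = 4.16 - 6.14 = -1.98 points.
Okun's law (growth form): g_Y = g_Y* - β × Δu = 1.63 - 2.04 × (-1.98) = 1.63 + 4.0392 = 5.6692%.
Real GDP in the next year = 3381 × (1 + 5.6692/100) = 3381 × 1.056692 ≈ 3573 billion.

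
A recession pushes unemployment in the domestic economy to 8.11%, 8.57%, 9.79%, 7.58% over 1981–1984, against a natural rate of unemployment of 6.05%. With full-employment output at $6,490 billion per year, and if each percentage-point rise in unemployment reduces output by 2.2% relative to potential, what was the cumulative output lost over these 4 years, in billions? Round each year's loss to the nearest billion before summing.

$1,406 billion

Year 1981: gap = -2.2 × (8.11 - 6.05) = -4.532%, loss ≈ 6490 × 4.532/100 ≈ 294.
Year 1982: gap = -2.2 × (8.57 - 6.05) = -5.544%, loss ≈ 6490 × 5.544/100 ≈ 360.
Year 1983: gap = -2.2 × (9.79 - 6.05) = -8.228%, loss ≈ 6490 × 8.228/100 ≈ 534.
Year 1984: gap = -2.2 × (7.58 - 6.05) = -3.366%, loss ≈ 6490 × 3.366/100 ≈ 218.
Total lost output = 294 + 360 + 534 + 218 = 1406 billion.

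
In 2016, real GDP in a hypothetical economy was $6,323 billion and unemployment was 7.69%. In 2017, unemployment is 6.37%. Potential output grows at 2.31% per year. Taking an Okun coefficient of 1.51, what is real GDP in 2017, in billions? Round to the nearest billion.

$6,595 billion

Δu = 6.37 - 7.69 = -1.32 points.
Okun's law (growth form): g_Y = g_Y* - β × Δu = 2.31 - 1.51 × (-1.32) = 2.31 + 1.9932 = 4.3032%.
Real GDP in the next year = 6323 × (1 + 4.3032/100) = 6323 × 1.043032 ≈ 6595 billion.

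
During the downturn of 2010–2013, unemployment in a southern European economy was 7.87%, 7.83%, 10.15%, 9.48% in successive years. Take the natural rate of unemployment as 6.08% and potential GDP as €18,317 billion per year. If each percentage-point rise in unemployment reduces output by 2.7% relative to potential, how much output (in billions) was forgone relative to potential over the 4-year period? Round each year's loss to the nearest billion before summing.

Year 2010: gap = -2.7 × (7.87 - 6.08) = -4.833%, loss ≈ 18317 × 4.833/100 ≈ 885.
Year 2011: gap = -2.7 × (7.83 - 6.08) = -4.725%, loss ≈ 18317 × 4.725/100 ≈ 865.
Year 2012: gap = -2.7 × (10.15 - 6.08) = -10.989%, loss ≈ 18317 × 10.989/100 ≈ 2013.
Year 2013: gap = -2.7 × (9.48 - 6.08) = -9.18%, loss ≈ 18317 × 9.18/100 ≈ 1682.
Total lost output = 885 + 865 + 2013 + 1682 = 5445 billion.

€5,445 billion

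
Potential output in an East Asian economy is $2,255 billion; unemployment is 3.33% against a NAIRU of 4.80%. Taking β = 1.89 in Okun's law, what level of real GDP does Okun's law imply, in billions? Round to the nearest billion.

Unemployment gap = 3.33 - 4.8 = -1.47 points, so the output gap is -1.89 × (-1.47) = 2.7783%.
Actual GDP = 2255 × (1 + 2.7783/100) = 2255 × 1.027783 ≈ 2318 billion.

$2,318 billion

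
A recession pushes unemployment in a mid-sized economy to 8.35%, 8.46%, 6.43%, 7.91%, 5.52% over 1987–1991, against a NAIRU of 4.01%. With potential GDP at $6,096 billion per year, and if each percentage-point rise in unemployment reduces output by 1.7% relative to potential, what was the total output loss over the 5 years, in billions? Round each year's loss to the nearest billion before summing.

$1,722 billion

Year 1987: gap = -1.7 × (8.35 - 4.01) = -7.378%, loss ≈ 6096 × 7.378/100 ≈ 450.
Year 1988: gap = -1.7 × (8.46 - 4.01) = -7.565%, loss ≈ 6096 × 7.565/100 ≈ 461.
Year 1989: gap = -1.7 × (6.43 - 4.01) = -4.114%, loss ≈ 6096 × 4.114/100 ≈ 251.
Year 1990: gap = -1.7 × (7.91 - 4.01) = -6.63%, loss ≈ 6096 × 6.63/100 ≈ 404.
Year 1991: gap = -1.7 × (5.52 - 4.01) = -2.567%, loss ≈ 6096 × 2.567/100 ≈ 156.
Total lost output = 450 + 461 + 251 + 404 + 156 = 1722 billion.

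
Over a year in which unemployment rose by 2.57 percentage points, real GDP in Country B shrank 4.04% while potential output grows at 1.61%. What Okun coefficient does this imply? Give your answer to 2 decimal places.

β ≈ 2.20

Growth form: g_Y = g_Y* - β × Δu, so β = (g_Y* - g_Y)/Δu.
β = (1.61 + 4.04)/2.57 = 5.65/2.57 = 2.20.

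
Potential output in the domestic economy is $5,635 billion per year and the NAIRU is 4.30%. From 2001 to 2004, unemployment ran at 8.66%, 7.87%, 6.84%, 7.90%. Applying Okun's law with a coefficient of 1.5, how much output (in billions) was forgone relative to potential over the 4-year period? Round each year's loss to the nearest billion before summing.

Year 2001: gap = -1.5 × (8.66 - 4.3) = -6.54%, loss ≈ 5635 × 6.54/100 ≈ 369.
Year 2002: gap = -1.5 × (7.87 - 4.3) = -5.355%, loss ≈ 5635 × 5.355/100 ≈ 302.
Year 2003: gap = -1.5 × (6.84 - 4.3) = -3.81%, loss ≈ 5635 × 3.81/100 ≈ 215.
Year 2004: gap = -1.5 × (7.9 - 4.3) = -5.4%, loss ≈ 5635 × 5.4/100 ≈ 304.
Total lost output = 369 + 302 + 215 + 304 = 1190 billion.

$1,190 billion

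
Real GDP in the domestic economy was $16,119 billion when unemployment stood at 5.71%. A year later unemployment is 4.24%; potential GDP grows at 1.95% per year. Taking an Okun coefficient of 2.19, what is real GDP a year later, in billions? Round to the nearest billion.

Δu = 4.24 - 5.71 = -1.47 points.
Okun's law (growth form): g_Y = g_Y* - β × Δu = 1.95 - 2.19 × (-1.47) = 1.95 + 3.2193 = 5.1693%.
Real GDP in the next year = 16119 × (1 + 5.1693/100) = 16119 × 1.051693 ≈ 16952 billion.

$16,952 billion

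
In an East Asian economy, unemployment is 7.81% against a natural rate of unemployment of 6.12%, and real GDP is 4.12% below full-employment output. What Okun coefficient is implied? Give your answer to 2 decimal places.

β ≈ 2.44

Okun's law: output gap = -β × (u - u*).
-4.12 = -β × (7.81 - 6.12) = -β × 1.69, so β = 4.12/1.69 = 2.44.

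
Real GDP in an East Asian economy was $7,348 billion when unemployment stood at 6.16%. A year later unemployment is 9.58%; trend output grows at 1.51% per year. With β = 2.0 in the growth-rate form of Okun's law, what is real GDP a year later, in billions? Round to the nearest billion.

Δu = 9.58 - 6.16 = 3.42 points.
Okun's law (growth form): g_Y = g_Y* - β × Δu = 1.51 - 2.0 × (3.42) = 1.51 - 6.84 = -5.33%.
Real GDP in the next year = 7348 × (1 - 5.33/100) = 7348 × 0.9467 ≈ 6956 billion.

$6,956 billion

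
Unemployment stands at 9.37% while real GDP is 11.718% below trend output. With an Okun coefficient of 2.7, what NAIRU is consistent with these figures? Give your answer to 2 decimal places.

5.03%

From Okun's law, u - u* = -(output gap)/β = -(-11.718)/2.7 = 4.34 points.
So u* = 9.37 - 4.34 = 5.03%.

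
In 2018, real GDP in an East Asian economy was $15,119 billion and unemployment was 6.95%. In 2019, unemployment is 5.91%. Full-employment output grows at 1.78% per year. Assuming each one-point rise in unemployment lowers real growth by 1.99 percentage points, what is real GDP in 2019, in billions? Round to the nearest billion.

Δu = 5.91 - 6.95 = -1.04 points.
Okun's law (growth form): g_Y = g_Y* - β × Δu = 1.78 - 1.99 × (-1.04) = 1.78 + 2.0696 = 3.8496%.
Real GDP in the next year = 15119 × (1 + 3.8496/100) = 15119 × 1.038496 ≈ 15701 billion.

$15,701 billion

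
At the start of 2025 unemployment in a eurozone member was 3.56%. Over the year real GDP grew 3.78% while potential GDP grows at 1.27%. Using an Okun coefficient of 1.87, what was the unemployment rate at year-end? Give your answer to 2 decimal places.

2.22%

Growth-rate Okun's law: g_Y = g_Y* - β × Δu, so Δu = (g_Y* - g_Y)/β.
Δu = (1.27 - 3.78)/1.87 = -2.51/1.87 = -1.34 percentage points.
Year-end unemployment = 3.56 - 1.34 = 2.22%.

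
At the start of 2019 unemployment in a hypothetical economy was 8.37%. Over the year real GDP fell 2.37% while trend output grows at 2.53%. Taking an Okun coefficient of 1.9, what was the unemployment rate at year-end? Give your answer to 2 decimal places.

10.95%

Growth-rate Okun's law: g_Y = g_Y* - β × Δu, so Δu = (g_Y* - g_Y)/β.
Δu = (2.53 + 2.37)/1.9 = 4.9/1.9 = 2.58 percentage points.
Year-end unemployment = 8.37 + 2.58 = 10.95%.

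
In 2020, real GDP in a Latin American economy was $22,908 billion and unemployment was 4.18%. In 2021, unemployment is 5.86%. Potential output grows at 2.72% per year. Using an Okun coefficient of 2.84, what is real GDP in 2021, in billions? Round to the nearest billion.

Δu = 5.86 - 4.18 = 1.68 points.
Okun's law (growth form): g_Y = g_Y* - β × Δu = 2.72 - 2.84 × (1.68) = 2.72 - 4.7712 = -2.0512%.
Real GDP in the next year = 22908 × (1 - 2.0512/100) = 22908 × 0.979488 ≈ 22438 billion.

$22,438 billion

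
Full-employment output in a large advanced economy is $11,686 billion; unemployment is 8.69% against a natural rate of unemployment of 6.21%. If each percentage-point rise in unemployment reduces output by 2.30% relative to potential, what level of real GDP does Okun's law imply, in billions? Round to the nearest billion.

Unemployment gap = 8.69 - 6.21 = 2.48 points, so the output gap is -2.3 × 2.48 = -5.704%.
Actual GDP = 11686 × (1 - 5.704/100) = 11686 × 0.94296 ≈ 11019 billion.

$11,019 billion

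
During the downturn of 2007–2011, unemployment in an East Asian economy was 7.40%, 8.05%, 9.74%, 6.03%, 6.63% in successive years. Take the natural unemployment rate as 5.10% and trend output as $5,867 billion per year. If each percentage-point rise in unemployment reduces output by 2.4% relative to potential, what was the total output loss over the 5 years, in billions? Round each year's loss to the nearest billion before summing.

Year 2007: gap = -2.4 × (7.4 - 5.1) = -5.52%, loss ≈ 5867 × 5.52/100 ≈ 324.
Year 2008: gap = -2.4 × (8.05 - 5.1) = -7.08%, loss ≈ 5867 × 7.08/100 ≈ 415.
Year 2009: gap = -2.4 × (9.74 - 5.1) = -11.136%, loss ≈ 5867 × 11.136/100 ≈ 653.
Year 2010: gap = -2.4 × (6.03 - 5.1) = -2.232%, loss ≈ 5867 × 2.232/100 ≈ 131.
Year 2011: gap = -2.4 × (6.63 - 5.1) = -3.672%, loss ≈ 5867 × 3.672/100 ≈ 215.
Total lost output = 324 + 415 + 653 + 131 + 215 = 1738 billion.

$1,738 billion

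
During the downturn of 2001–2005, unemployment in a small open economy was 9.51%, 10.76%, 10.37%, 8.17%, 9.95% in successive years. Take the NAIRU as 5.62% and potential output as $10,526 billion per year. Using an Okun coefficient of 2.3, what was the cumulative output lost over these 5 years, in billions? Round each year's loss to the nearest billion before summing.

$5,001 billion

Year 2001: gap = -2.3 × (9.51 - 5.62) = -8.947%, loss ≈ 10526 × 8.947/100 ≈ 942.
Year 2002: gap = -2.3 × (10.76 - 5.62) = -11.822%, loss ≈ 10526 × 11.822/100 ≈ 1244.
Year 2003: gap = -2.3 × (10.37 - 5.62) = -10.925%, loss ≈ 10526 × 10.925/100 ≈ 1150.
Year 2004: gap = -2.3 × (8.17 - 5.62) = -5.865%, loss ≈ 10526 × 5.865/100 ≈ 617.
Year 2005: gap = -2.3 × (9.95 - 5.62) = -9.959%, loss ≈ 10526 × 9.959/100 ≈ 1048.
Total lost output = 942 + 1244 + 1150 + 617 + 1048 = 5001 billion.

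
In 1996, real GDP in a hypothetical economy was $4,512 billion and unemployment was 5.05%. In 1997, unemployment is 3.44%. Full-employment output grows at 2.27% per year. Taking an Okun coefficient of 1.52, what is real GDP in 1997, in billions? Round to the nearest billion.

$4,725 billion

Δu = 3.44 - 5.05 = -1.61 points.
Okun's law (growth form): g_Y = g_Y* - β × Δu = 2.27 - 1.52 × (-1.61) = 2.27 + 2.4472 = 4.7172%.
Real GDP in the next year = 4512 × (1 + 4.7172/100) = 4512 × 1.047172 ≈ 4725 billion.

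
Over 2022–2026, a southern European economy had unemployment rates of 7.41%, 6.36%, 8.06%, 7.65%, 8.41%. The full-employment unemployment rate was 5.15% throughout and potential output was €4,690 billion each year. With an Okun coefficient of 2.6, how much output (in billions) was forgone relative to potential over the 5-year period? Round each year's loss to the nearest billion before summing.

Year 2022: gap = -2.6 × (7.41 - 5.15) = -5.876%, loss ≈ 4690 × 5.876/100 ≈ 276.
Year 2023: gap = -2.6 × (6.36 - 5.15) = -3.146%, loss ≈ 4690 × 3.146/100 ≈ 148.
Year 2024: gap = -2.6 × (8.06 - 5.15) = -7.566%, loss ≈ 4690 × 7.566/100 ≈ 355.
Year 2025: gap = -2.6 × (7.65 - 5.15) = -6.5%, loss ≈ 4690 × 6.5/100 ≈ 305.
Year 2026: gap = -2.6 × (8.41 - 5.15) = -8.476%, loss ≈ 4690 × 8.476/100 ≈ 398.
Total lost output = 276 + 148 + 355 + 305 + 398 = 1482 billion.

€1,482 billion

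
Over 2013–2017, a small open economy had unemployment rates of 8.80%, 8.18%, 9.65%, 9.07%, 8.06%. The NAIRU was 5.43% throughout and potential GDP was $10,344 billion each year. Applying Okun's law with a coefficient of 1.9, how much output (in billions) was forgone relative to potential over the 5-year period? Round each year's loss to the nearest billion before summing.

$3,263 billion

Year 2013: gap = -1.9 × (8.8 - 5.43) = -6.403%, loss ≈ 10344 × 6.403/100 ≈ 662.
Year 2014: gap = -1.9 × (8.18 - 5.43) = -5.225%, loss ≈ 10344 × 5.225/100 ≈ 540.
Year 2015: gap = -1.9 × (9.65 - 5.43) = -8.018%, loss ≈ 10344 × 8.018/100 ≈ 829.
Year 2016: gap = -1.9 × (9.07 - 5.43) = -6.916%, loss ≈ 10344 × 6.916/100 ≈ 715.
Year 2017: gap = -1.9 × (8.06 - 5.43) = -4.997%, loss ≈ 10344 × 4.997/100 ≈ 517.
Total lost output = 662 + 540 + 829 + 715 + 517 = 3263 billion.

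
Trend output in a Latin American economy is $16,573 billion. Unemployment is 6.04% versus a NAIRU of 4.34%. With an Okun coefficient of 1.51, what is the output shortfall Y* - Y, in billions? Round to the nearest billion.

$425 billion

Output gap = -1.51 × (6.04 - 4.34) = -1.51 × 1.7 = -2.567%.
Actual GDP ≈ 16573 × 0.97433 ≈ 16148 billion, so the shortfall is 16573 - 16148 = 425 billion.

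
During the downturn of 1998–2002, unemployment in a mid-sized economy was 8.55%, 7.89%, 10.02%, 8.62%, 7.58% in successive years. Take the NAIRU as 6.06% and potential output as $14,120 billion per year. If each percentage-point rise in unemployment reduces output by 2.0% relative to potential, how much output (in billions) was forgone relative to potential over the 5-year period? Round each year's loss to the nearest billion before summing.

$3,490 billion

Year 1998: gap = -2.0 × (8.55 - 6.06) = -4.98%, loss ≈ 14120 × 4.98/100 ≈ 703.
Year 1999: gap = -2.0 × (7.89 - 6.06) = -3.66%, loss ≈ 14120 × 3.66/100 ≈ 517.
Year 2000: gap = -2.0 × (10.02 - 6.06) = -7.92%, loss ≈ 14120 × 7.92/100 ≈ 1118.
Year 2001: gap = -2.0 × (8.62 - 6.06) = -5.12%, loss ≈ 14120 × 5.12/100 ≈ 723.
Year 2002: gap = -2.0 × (7.58 - 6.06) = -3.04%, loss ≈ 14120 × 3.04/100 ≈ 429.
Total lost output = 703 + 517 + 1118 + 723 + 429 = 3490 billion.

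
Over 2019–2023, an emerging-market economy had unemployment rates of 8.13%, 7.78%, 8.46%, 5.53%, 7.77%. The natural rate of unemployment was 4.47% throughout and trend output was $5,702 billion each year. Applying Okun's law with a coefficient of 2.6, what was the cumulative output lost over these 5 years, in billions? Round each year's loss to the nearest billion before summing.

$2,272 billion

Year 2019: gap = -2.6 × (8.13 - 4.47) = -9.516%, loss ≈ 5702 × 9.516/100 ≈ 543.
Year 2020: gap = -2.6 × (7.78 - 4.47) = -8.606%, loss ≈ 5702 × 8.606/100 ≈ 491.
Year 2021: gap = -2.6 × (8.46 - 4.47) = -10.374%, loss ≈ 5702 × 10.374/100 ≈ 592.
Year 2022: gap = -2.6 × (5.53 - 4.47) = -2.756%, loss ≈ 5702 × 2.756/100 ≈ 157.
Year 2023: gap = -2.6 × (7.77 - 4.47) = -8.58%, loss ≈ 5702 × 8.58/100 ≈ 489.
Total lost output = 543 + 491 + 592 + 157 + 489 = 2272 billion.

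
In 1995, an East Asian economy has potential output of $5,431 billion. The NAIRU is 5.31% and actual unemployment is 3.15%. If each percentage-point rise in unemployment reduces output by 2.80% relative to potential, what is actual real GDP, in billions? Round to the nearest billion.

Unemployment gap = 3.15 - 5.31 = -2.16 points, so the output gap is -2.8 × (-2.16) = 6.048%.
Actual GDP = 5431 × (1 + 6.048/100) = 5431 × 1.06048 ≈ 5759 billion.

$5,759 billion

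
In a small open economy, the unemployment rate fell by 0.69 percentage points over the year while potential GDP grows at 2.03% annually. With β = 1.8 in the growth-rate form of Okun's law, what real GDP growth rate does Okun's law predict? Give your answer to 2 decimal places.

Growth-rate Okun's law: g_Y = g_Y* - β × Δu.
g_Y = 2.03 - 1.8 × (-0.69) = 2.03 + 1.242 = 3.272%, i.e. 3.27% to 2 d.p.

3.27%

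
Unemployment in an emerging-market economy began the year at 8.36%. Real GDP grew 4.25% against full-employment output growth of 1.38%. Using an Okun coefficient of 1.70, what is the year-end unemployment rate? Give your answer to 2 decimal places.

Growth-rate Okun's law: g_Y = g_Y* - β × Δu, so Δu = (g_Y* - g_Y)/β.
Δu = (1.38 - 4.25)/1.70 = -2.87/1.70 = -1.69 percentage points.
Year-end unemployment = 8.36 - 1.69 = 6.67%.

6.67%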